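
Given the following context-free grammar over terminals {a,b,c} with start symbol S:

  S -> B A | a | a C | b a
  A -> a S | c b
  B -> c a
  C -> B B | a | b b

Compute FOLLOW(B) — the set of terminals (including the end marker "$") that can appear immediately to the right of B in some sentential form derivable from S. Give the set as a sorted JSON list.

Compute FIRST by fixpoint:
[1]
  A via A→a S: +{a}
  A via A→c b: +{c}
  B via B→c a: +{c}
  C via C→B B: +{c}
  C via C→a: +{a}
  C via C→b b: +{b}
  S via S→B A: +{c}
  S via S→a: +{a}
  S via S→b a: +{b}
  S: {a,b,c}  A: {a,c}  B: {c}  C: {a,b,c}
[2] (no change)
  S: {a,b,c}  A: {a,c}  B: {c}  C: {a,b,c}

FOLLOW sets:
seed FOLLOW(S) with $
iter 1:
  C→B B: FOLLOW(B) ⊇ FIRST(B) = {c}; new: +{c}
  S→B A: FOLLOW(B) ⊇ FIRST(A) = {a,c}; new: +{a}
  S→B A: FOLLOW(A) ⊇ FOLLOW(S) ⊇ {$}; new: +{$}
  S→a C: FOLLOW(C) ⊇ FOLLOW(S) ⊇ {$}; new: +{$}
  FOLLOW(S)={$}  FOLLOW(A)={$}  FOLLOW(B)={a,c}  FOLLOW(C)={$}
iter 2:
  C→B B: FOLLOW(B) ⊇ FOLLOW(C) ⊇ {$}; new: +{$}
  FOLLOW(S)={$}  FOLLOW(A)={$}  FOLLOW(B)={$,a,c}  FOLLOW(C)={$}
iter 3: done
  FOLLOW(S)={$}  FOLLOW(A)={$}  FOLLOW(B)={$,a,c}  FOLLOW(C)={$}

FOLLOW(B) = ["$", "a", "c"]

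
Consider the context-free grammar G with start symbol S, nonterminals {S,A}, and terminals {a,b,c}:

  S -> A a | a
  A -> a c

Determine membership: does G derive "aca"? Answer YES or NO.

CNF form of G:
  S -> A T0 | a
  A -> T0 T1
  T0 -> a
  T1 -> c

CYK table (by increasing span):
  T[0,0] 'a' = {S,T0}  orig:{S}
  T[1,1] 'c' = {T1}  orig:{}
  T[2,2] 'a' = {S,T0}  orig:{S}
  T[0,1] 'ac' = {A}
  T[1,2] 'ca' = ∅
  T[0,2] 'aca' = {S}

S ∈ T[0,2] ⇒ YES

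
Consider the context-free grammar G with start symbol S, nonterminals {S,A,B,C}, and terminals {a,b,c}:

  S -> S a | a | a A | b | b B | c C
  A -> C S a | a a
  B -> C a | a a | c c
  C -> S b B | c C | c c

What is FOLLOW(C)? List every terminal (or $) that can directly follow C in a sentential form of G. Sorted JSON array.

FIRST sets, iterate to fixpoint:
[1]
  A via A→a a: +{a}
  B via B→a a: +{a}
  B via B→c c: +{c}
  C via C→c C: +{c}
  S via S→a: +{a}
  S via S→b: +{b}
  S via S→c C: +{c}
  FIRST(S)={a,b,c}  FIRST(A)={a}  FIRST(B)={a,c}  FIRST(C)={c}
[2]
  A via A→C S a: +{c}
  C via C→S b B: +{a,b}
  FIRST(S)={a,b,c}  FIRST(A)={a,c}  FIRST(B)={a,c}  FIRST(C)={a,b,c}
[3]
  A via A→C S a: +{b}
  B via B→C a: +{b}
  FIRST(S)={a,b,c}  FIRST(A)={a,b,c}  FIRST(B)={a,b,c}  FIRST(C)={a,b,c}
[4] — fixpoint
  FIRST(S)={a,b,c}  FIRST(A)={a,b,c}  FIRST(B)={a,b,c}  FIRST(C)={a,b,c}

Compute FOLLOW by fixpoint:
initialize: $ ∈ FOLLOW(S)
[1]
  A→C S a: FOLLOW(C) ⊇ FIRST(S) = {a,b,c}; new: +{a,b,c}
  A→C S a: FOLLOW(S) ⊇ FIRST(a) = {a}; new: +{a}
  C→S b B: FOLLOW(S) ⊇ FIRST(b) = {b}; new: +{b}
  C→S b B: FOLLOW(B) ⊇ FOLLOW(C) ⊇ {a,b,c}; new: +{a,b,c}
  S→a A: FOLLOW(A) ⊇ FOLLOW(S) ⊇ {$,a,b}; new: +{$,a,b}
  S→b B: FOLLOW(B) ⊇ FOLLOW(S) ⊇ {$,a,b}; new: +{$}
  S→c C: FOLLOW(C) ⊇ FOLLOW(S) ⊇ {$,a,b}; new: +{$}
  S: {$,a,b}  A: {$,a,b}  B: {$,a,b,c}  C: {$,a,b,c}
[2] — fixpoint
  S: {$,a,b}  A: {$,a,b}  B: {$,a,b,c}  C: {$,a,b,c}

FOLLOW(C) = ["$", "a", "b", "c"]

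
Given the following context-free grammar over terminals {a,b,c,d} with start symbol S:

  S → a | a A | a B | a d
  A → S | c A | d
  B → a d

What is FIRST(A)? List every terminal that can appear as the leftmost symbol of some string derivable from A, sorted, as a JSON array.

FIRST sets, iterate to fixpoint:
iter 1:
  A via A→c A: +{c}
  A via A→d: +{d}
  B via B→a d: +{a}
  S via S→a: +{a}
  S: {a}  A: {c,d}  B: {a}
iter 2:
  A via A→S: +{a}
  S: {a}  A: {a,c,d}  B: {a}
iter 3: done
  S: {a}  A: {a,c,d}  B: {a}

FIRST(A) = ["a", "c", "d"]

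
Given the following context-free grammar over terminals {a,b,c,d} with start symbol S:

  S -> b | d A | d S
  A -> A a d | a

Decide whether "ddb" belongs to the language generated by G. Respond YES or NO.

CNF form of G:
  S -> T1 A | T1 S | b
  A -> A X2 | a
  T0 -> a
  T1 -> d
  X2 -> T0 T1

Fill CYK table bottom-up:
  cell(0,0) d: {T1}  orig:{}
  cell(1,1) d: {T1}  orig:{}
  cell(2,2) b: {S}
  cell(0,1) dd: ∅
  cell(1,2) db: {S}
  cell(0,2) ddb: {S}

S ∈ T[0,2] ⇒ YES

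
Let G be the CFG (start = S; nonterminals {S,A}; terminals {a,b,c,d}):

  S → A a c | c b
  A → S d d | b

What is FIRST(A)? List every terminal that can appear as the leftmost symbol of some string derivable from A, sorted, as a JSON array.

FIRST sets, iterate to fixpoint:
[1]
  A via A→b: +{b}
  S via S→A a c: +{b}
  S via S→c b: +{c}
  FIRST(S)={b,c}  FIRST(A)={b}
[2]
  A via A→S d d: +{c}
  FIRST(S)={b,c}  FIRST(A)={b,c}
[3] (stable)
  FIRST(S)={b,c}  FIRST(A)={b,c}

FIRST(A) = ["b", "c"]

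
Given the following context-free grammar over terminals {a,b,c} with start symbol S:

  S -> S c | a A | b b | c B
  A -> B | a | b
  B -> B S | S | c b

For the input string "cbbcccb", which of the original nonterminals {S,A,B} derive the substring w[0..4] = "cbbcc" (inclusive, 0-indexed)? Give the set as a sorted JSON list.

Convert to CNF:
  S -> S T0 | T0 B | T1 A | T2 T2
  A -> B S | S T0 | T0 B | T0 T2 | T1 A | T2 T2 | a | b
  B -> B S | S T0 | T0 B | T0 T2 | T1 A | T2 T2
  T0 -> c
  T1 -> a
  T2 -> b

CYK fill (cells [i..j] with 0 ≤ i ≤ j ≤ 4 only):
  [0..0]={T0}  "c"  orig:{}
  [1..1]={A,T2}  "b"  orig:{A}
  [2..2]={A,T2}  "b"  orig:{A}
  [3..3]={T0}  "c"  orig:{}
  [4..4]={T0}  "c"  orig:{}
  [0..1]={A,B}  "cb"
  [1..2]={A,B,S}  "bb"
  [2..3]=∅  "bc"
  [3..4]=∅  "cc"
  [0..2]={A,B,S}  "cbb"
  [1..3]={A,B,S}  "bbc"
  [2..4]=∅  "bcc"
  [0..3]={A,B,S}  "cbbc"
  [1..4]={A,B,S}  "bbcc"
  [0..4]={A,B,S}  "cbbcc"

Original NTs in T[0,4] deriving "cbbcc": ["A", "B", "S"]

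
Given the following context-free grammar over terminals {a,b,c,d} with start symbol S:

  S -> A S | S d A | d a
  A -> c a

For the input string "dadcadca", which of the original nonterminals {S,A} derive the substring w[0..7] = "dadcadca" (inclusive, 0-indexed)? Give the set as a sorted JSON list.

CNF form of G:
  S -> A S | S X3 | T2 T1
  A -> T0 T1
  T0 -> c
  T1 -> a
  T2 -> d
  X3 -> T2 A

CYK table (by increasing span) (cells [i..j] with 0 ≤ i ≤ j ≤ 7 only):
  cell(0,0) d: {T2}  orig:{}
  cell(1,1) a: {T1}  orig:{}
  cell(2,2) d: {T2}  orig:{}
  cell(3,3) c: {T0}  orig:{}
  cell(4,4) a: {T1}  orig:{}
  cell(5,5) d: {T2}  orig:{}
  cell(6,6) c: {T0}  orig:{}
  cell(7,7) a: {T1}  orig:{}
  cell(0,1) da: {S}
  cell(1,2) ad: ∅
  cell(2,3) dc: ∅
  cell(3,4) ca: {A}
  cell(4,5) ad: ∅
  cell(5,6) dc: ∅
  cell(6,7) ca: {A}
  cell(0,2) dad: ∅
  cell(1,3) adc: ∅
  cell(2,4) dca: {X3}  orig:{}
  cell(3,5) cad: ∅
  cell(4,6) adc: ∅
  cell(5,7) dca: {X3}  orig:{}
  cell(0,3) dadc: ∅
  cell(1,4) adca: ∅
  cell(2,5) dcad: ∅
  cell(3,6) cadc: ∅
  cell(4,7) adca: ∅
  cell(0,4) dadca: {S}
  cell(1,5) adcad: ∅
  cell(2,6) dcadc: ∅
  cell(3,7) cadca: ∅
  cell(0,5) dadcad: ∅
  cell(1,6) adcadc: ∅
  cell(2,7) dcadca: ∅
  cell(0,6) dadcadc: ∅
  cell(1,7) adcadca: ∅
  cell(0,7) dadcadca: {S}

Original NTs in T[0,7] deriving "dadcadca": ["S"]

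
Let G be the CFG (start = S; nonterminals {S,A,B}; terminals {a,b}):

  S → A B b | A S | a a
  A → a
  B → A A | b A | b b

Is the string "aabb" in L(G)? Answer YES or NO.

Convert to CNF:
  S -> A S | A X2 | T1 T1
  A -> a
  B -> A A | T0 A | T0 T0
  T0 -> b
  T1 -> a
  X2 -> B T0

Fill CYK table bottom-up:
  cell(0,0) a: {A,T1}  orig:{A}
  cell(1,1) a: {A,T1}  orig:{A}
  cell(2,2) b: {T0}  orig:{}
  cell(3,3) b: {T0}  orig:{}
  cell(0,1) aa: {B,S}
  cell(1,2) ab: ∅
  cell(2,3) bb: {B}
  cell(0,2) aab: {X2}  orig:{}
  cell(1,3) abb: ∅
  cell(0,3) aabb: ∅

S ∉ T[0,3] ⇒ NO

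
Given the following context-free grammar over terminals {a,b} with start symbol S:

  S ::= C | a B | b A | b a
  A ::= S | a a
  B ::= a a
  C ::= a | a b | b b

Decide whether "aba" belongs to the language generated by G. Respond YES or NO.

CNF form of G:
  S -> T0 B | T0 T1 | T1 A | T1 T0 | T1 T1 | a
  A -> T0 B | T0 T0 | T0 T1 | T1 A | T1 T0 | T1 T1 | a
  B -> T0 T0
  C -> T0 T1 | T1 T1 | a
  T0 -> a
  T1 -> b

CYK fill:
  cell(0,0) a: {A,C,S,T0}  orig:{A,C,S}
  cell(1,1) b: {T1}  orig:{}
  cell(2,2) a: {A,C,S,T0}  orig:{A,C,S}
  cell(0,1) ab: {A,C,S}
  cell(1,2) ba: {A,S}
  cell(0,2) aba: ∅

S ∉ T[0,2] ⇒ NO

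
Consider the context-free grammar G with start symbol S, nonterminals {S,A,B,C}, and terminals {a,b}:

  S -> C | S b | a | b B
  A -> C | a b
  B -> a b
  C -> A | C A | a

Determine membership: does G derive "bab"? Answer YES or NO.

Convert to CNF:
  S -> C A | S T1 | T0 T1 | T1 B | a
  A -> C A | T0 T1 | a
  B -> T0 T1
  C -> C A | T0 T1 | a
  T0 -> a
  T1 -> b

CYK table (by increasing span):
  cell(0,0) b: {T1}  orig:{}
  cell(1,1) a: {A,C,S,T0}  orig:{A,C,S}
  cell(2,2) b: {T1}  orig:{}
  cell(0,1) ba: ∅
  cell(1,2) ab: {A,B,C,S}
  cell(0,2) bab: {S}

S ∈ T[0,2] ⇒ YES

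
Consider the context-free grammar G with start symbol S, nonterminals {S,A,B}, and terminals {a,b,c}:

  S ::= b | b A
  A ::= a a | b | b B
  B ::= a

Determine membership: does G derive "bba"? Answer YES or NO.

Convert to CNF:
  S -> T1 A | b
  A -> T0 T0 | T1 B | b
  B -> a
  T0 -> a
  T1 -> b

CYK table (by increasing span):
  cell(0,0) b: {A,S,T1}  orig:{A,S}
  cell(1,1) b: {A,S,T1}  orig:{A,S}
  cell(2,2) a: {B,T0}  orig:{B}
  cell(0,1) bb: {S}
  cell(1,2) ba: {A}
  cell(0,2) bba: {S}

S ∈ T[0,2] ⇒ YES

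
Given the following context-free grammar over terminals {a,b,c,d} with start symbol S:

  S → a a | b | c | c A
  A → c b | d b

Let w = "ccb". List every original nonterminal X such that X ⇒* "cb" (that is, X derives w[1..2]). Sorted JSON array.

CNF form of G:
  S -> T0 A | T3 T3 | b | c
  A -> T0 T1 | T2 T1
  T0 -> c
  T1 -> b
  T2 -> d
  T3 -> a

Fill CYK table bottom-up — only the sub-triangle for w[1..2]:
  cell(1,1) c: {S,T0}  orig:{S}
  cell(2,2) b: {S,T1}  orig:{S}
  cell(1,2) cb: {A}

Original NTs in T[1,2] deriving "cb": ["A"]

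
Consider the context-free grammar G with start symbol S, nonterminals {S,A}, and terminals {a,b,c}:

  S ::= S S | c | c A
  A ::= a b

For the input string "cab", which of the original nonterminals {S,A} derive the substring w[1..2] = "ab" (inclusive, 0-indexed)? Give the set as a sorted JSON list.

CNF form of G:
  S -> S S | T2 A | c
  A -> T0 T1
  T0 -> a
  T1 -> b
  T2 -> c

CYK fill (cells [i..j] with 1 ≤ i ≤ j ≤ 2 only):
  [1..1]={T0}  "a"  orig:{}
  [2..2]={T1}  "b"  orig:{}
  [1..2]={A}  "ab"

Original NTs in T[1,2] deriving "ab": ["A"]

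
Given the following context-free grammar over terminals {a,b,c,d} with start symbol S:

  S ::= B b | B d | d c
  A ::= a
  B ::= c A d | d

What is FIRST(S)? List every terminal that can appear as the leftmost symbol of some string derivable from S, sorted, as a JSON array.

FIRST sets, iterate to fixpoint:
round 1:
  A via A→a: +{a}
  B via B→c A d: +{c}
  B via B→d: +{d}
  S via S→B b: +{c,d}
  S: {c,d}  A: {a}  B: {c,d}
round 2: (no change)
  S: {c,d}  A: {a}  B: {c,d}

FIRST(S) = ["c", "d"]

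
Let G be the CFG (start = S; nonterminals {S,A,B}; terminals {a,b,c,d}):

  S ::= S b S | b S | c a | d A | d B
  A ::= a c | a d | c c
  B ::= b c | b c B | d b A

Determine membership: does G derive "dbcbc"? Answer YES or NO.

Convert to CNF:
  S -> S X6 | T1 T0 | T2 A | T2 B | T3 S
  A -> T0 T1 | T0 T2 | T1 T1
  B -> T2 X5 | T3 T1 | T3 X4
  T0 -> a
  T1 -> c
  T2 -> d
  T3 -> b
  X4 -> T1 B
  X5 -> T3 A
  X6 -> T3 S

CYK table (by increasing span):
  T[0,0] 'd' = {T2}  orig:{}
  T[1,1] 'b' = {T3}  orig:{}
  T[2,2] 'c' = {T1}  orig:{}
  T[3,3] 'b' = {T3}  orig:{}
  T[4,4] 'c' = {T1}  orig:{}
  T[0,1] 'db' = ∅
  T[1,2] 'bc' = {B}
  T[2,3] 'cb' = ∅
  T[3,4] 'bc' = {B}
  T[0,2] 'dbc' = {S}
  T[1,3] 'bcb' = ∅
  T[2,4] 'cbc' = {X4}  orig:{}
  T[0,3] 'dbcb' = ∅
  T[1,4] 'bcbc' = {B}
  T[0,4] 'dbcbc' = {S}

S ∈ T[0,4] ⇒ YES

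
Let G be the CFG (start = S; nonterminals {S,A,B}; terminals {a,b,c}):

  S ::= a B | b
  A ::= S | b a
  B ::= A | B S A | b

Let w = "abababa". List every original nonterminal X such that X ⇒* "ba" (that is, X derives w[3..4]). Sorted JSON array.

Convert to CNF:
  S -> T0 B | b
  A -> T0 B | T1 T0 | b
  B -> B X2 | T0 B | T1 T0 | b
  T0 -> a
  T1 -> b
  X2 -> S A

Fill CYK table bottom-up, restricted to cells inside w[3..4]:
  [3..3]={A,B,S,T1}  "b"  orig:{A,B,S}
  [4..4]={T0}  "a"  orig:{}
  [3..4]={A,B}  "ba"

Original NTs in T[3,4] deriving "ba": ["A", "B"]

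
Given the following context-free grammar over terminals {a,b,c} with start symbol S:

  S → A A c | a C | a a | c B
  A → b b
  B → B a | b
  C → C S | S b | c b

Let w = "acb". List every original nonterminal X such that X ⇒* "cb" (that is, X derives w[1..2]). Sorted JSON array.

CNF form of G:
  S -> A X3 | T1 C | T1 T1 | T2 B
  A -> T0 T0
  B -> B T1 | b
  C -> C S | S T0 | T2 T0
  T0 -> b
  T1 -> a
  T2 -> c
  X3 -> A T2

CYK fill — only the sub-triangle for w[1..2]:
  T[1,1] 'c' = {T2}  orig:{}
  T[2,2] 'b' = {B,T0}  orig:{B}
  T[1,2] 'cb' = {C,S}

Original NTs in T[1,2] deriving "cb": ["C", "S"]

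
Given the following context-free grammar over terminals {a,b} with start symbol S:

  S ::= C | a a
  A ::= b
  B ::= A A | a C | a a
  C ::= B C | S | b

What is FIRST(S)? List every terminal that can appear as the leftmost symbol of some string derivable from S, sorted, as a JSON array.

Compute FIRST by fixpoint:
round 1:
  A via A→b: +{b}
  B via B→A A: +{b}
  B via B→a C: +{a}
  C via C→B C: +{a,b}
  S via S→C: +{a,b}
  S: {a,b}  A: {b}  B: {a,b}  C: {a,b}
round 2: (stable)
  S: {a,b}  A: {b}  B: {a,b}  C: {a,b}

FIRST(S) = ["a", "b"]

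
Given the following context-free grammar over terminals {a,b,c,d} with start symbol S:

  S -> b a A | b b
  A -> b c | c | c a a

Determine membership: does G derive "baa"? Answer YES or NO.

CNF form of G:
  S -> T0 T0 | T0 X4
  A -> T0 T1 | T1 X3 | c
  T0 -> b
  T1 -> c
  T2 -> a
  X3 -> T2 T2
  X4 -> T2 A

Fill CYK table bottom-up:
  T[0,0] 'b' = {T0}  orig:{}
  T[1,1] 'a' = {T2}  orig:{}
  T[2,2] 'a' = {T2}  orig:{}
  T[0,1] 'ba' = ∅
  T[1,2] 'aa' = {X3}  orig:{}
  T[0,2] 'baa' = ∅

S ∉ T[0,2] ⇒ NO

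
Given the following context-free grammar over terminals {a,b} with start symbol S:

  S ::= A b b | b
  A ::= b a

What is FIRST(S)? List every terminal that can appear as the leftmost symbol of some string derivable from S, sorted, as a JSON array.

FIRST sets, iterate to fixpoint:
[1]
  A via A→b a: +{b}
  S via S→A b b: +{b}
  FIRST(S)={b}  FIRST(A)={b}
[2] (stable)
  FIRST(S)={b}  FIRST(A)={b}

FIRST(S) = ["b"]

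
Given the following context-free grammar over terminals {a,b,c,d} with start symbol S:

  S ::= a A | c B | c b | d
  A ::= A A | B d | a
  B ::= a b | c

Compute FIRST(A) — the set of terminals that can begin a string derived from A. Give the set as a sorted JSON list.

FIRST sets, iterate to fixpoint:
[1]
  A via A→a: +{a}
  B via B→a b: +{a}
  B via B→c: +{c}
  S via S→a A: +{a}
  S via S→c B: +{c}
  S via S→d: +{d}
  S: {a,c,d}  A: {a}  B: {a,c}
[2]
  A via A→B d: +{c}
  S: {a,c,d}  A: {a,c}  B: {a,c}
[3] (no change)
  S: {a,c,d}  A: {a,c}  B: {a,c}

FIRST(A) = ["a", "c"]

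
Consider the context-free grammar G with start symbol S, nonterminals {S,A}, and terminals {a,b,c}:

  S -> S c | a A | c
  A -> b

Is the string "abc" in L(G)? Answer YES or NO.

Convert to CNF:
  S -> S T0 | T1 A | c
  A -> b
  T0 -> c
  T1 -> a

Fill CYK table bottom-up:
  cell(0,0) a: {T1}  orig:{}
  cell(1,1) b: {A}
  cell(2,2) c: {S,T0}  orig:{S}
  cell(0,1) ab: {S}
  cell(1,2) bc: ∅
  cell(0,2) abc: {S}

S ∈ T[0,2] ⇒ YES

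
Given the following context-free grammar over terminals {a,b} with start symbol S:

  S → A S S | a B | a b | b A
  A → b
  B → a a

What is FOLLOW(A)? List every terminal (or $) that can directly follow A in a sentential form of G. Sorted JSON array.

FIRST iteration:
pass 1:
  A via A→b: +{b}
  B via B→a a: +{a}
  S via S→A S S: +{b}
  S via S→a B: +{a}
  FIRST(S)={a,b}  FIRST(A)={b}  FIRST(B)={a}
pass 2: (stable)
  FIRST(S)={a,b}  FIRST(A)={b}  FIRST(B)={a}

Compute FOLLOW by fixpoint:
initialize: $ ∈ FOLLOW(S)
pass 1:
  S→A S S: FOLLOW(A) ⊇ FIRST(S) = {a,b}; new: +{a,b}
  S→A S S: FOLLOW(S) ⊇ FIRST(S) = {a,b}; new: +{a,b}
  S→a B: FOLLOW(B) ⊇ FOLLOW(S) ⊇ {$,a,b}; new: +{$,a,b}
  S→b A: FOLLOW(A) ⊇ FOLLOW(S) ⊇ {$,a,b}; new: +{$}
  FOLLOW(S)={$,a,b}  FOLLOW(A)={$,a,b}  FOLLOW(B)={$,a,b}
pass 2: — fixpoint
  FOLLOW(S)={$,a,b}  FOLLOW(A)={$,a,b}  FOLLOW(B)={$,a,b}

FOLLOW(A) = ["$", "a", "b"]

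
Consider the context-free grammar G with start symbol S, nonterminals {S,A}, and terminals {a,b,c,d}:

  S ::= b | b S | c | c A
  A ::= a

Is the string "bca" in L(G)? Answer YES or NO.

CNF form of G:
  S -> T0 S | T1 A | b | c
  A -> a
  T0 -> b
  T1 -> c

CYK table (by increasing span):
  cell(0,0) b: {S,T0}  orig:{S}
  cell(1,1) c: {S,T1}  orig:{S}
  cell(2,2) a: {A}
  cell(0,1) bc: {S}
  cell(1,2) ca: {S}
  cell(0,2) bca: {S}

S ∈ T[0,2] ⇒ YES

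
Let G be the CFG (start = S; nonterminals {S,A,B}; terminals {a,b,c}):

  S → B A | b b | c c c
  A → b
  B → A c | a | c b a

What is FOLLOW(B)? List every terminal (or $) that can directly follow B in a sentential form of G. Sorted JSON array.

Compute FIRST by fixpoint:
pass 1:
  A via A→b: +{b}
  B via B→A c: +{b}
  B via B→a: +{a}
  B via B→c b a: +{c}
  S via S→B A: +{a,b,c}
  FIRST[S]={a,b,c}  FIRST[A]={b}  FIRST[B]={a,b,c}
pass 2: (no change)
  FIRST[S]={a,b,c}  FIRST[A]={b}  FIRST[B]={a,b,c}

FOLLOW iteration:
FOLLOW(S) := {$}
pass 1:
  B→A c: FOLLOW(A) ⊇ FIRST(c) = {c}; new: +{c}
  S→B A: FOLLOW(B) ⊇ FIRST(A) = {b}; new: +{b}
  S→B A: FOLLOW(A) ⊇ FOLLOW(S) ⊇ {$}; new: +{$}
  S: {$}  A: {$,c}  B: {b}
pass 2: — fixpoint
  S: {$}  A: {$,c}  B: {b}

FOLLOW(B) = ["b"]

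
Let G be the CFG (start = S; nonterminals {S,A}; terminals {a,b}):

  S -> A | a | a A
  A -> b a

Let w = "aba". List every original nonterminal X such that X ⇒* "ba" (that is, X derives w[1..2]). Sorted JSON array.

CNF form of G:
  S -> T0 T1 | T1 A | a
  A -> T0 T1
  T0 -> b
  T1 -> a

Fill CYK table bottom-up — only the sub-triangle for w[1..2]:
  [1..1]={T0}  "b"  orig:{}
  [2..2]={S,T1}  "a"  orig:{S}
  [1..2]={A,S}  "ba"

Original NTs in T[1,2] deriving "ba": ["A", "S"]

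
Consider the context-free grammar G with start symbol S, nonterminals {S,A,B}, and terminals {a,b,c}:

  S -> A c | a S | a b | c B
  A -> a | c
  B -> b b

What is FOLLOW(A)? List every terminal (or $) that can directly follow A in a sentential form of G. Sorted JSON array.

Compute FIRST by fixpoint:
round 1:
  A via A→a: +{a}
  A via A→c: +{c}
  B via B→b b: +{b}
  S via S→A c: +{a,c}
  FIRST[S]={a,c}  FIRST[A]={a,c}  FIRST[B]={b}
round 2: — fixpoint
  FIRST[S]={a,c}  FIRST[A]={a,c}  FIRST[B]={b}

FOLLOW sets:
FOLLOW(S) := {$}
round 1:
  S→A c: FOLLOW(A) ⊇ FIRST(c) = {c}; new: +{c}
  S→c B: FOLLOW(B) ⊇ FOLLOW(S) ⊇ {$}; new: +{$}
  FOLLOW(S)={$}  FOLLOW(A)={c}  FOLLOW(B)={$}
round 2: (no change)
  FOLLOW(S)={$}  FOLLOW(A)={c}  FOLLOW(B)={$}

FOLLOW(A) = ["c"]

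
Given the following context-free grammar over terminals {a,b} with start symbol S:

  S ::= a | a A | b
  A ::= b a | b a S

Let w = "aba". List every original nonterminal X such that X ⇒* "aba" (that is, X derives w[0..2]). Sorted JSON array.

CNF form of G:
  S -> T1 A | a | b
  A -> T0 T1 | T0 X2
  T0 -> b
  T1 -> a
  X2 -> T1 S

CYK table (by increasing span), restricted to cells inside w[0..2]:
  [0..0]={S,T1}  "a"  orig:{S}
  [1..1]={S,T0}  "b"  orig:{S}
  [2..2]={S,T1}  "a"  orig:{S}
  [0..1]={X2}  "ab"  orig:{}
  [1..2]={A}  "ba"
  [0..2]={S}  "aba"

Original NTs in T[0,2] deriving "aba": ["S"]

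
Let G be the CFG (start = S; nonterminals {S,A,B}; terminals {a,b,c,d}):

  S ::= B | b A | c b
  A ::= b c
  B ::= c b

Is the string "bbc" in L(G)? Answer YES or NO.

CNF form of G:
  S -> T0 A | T1 T0
  A -> T0 T1
  B -> T1 T0
  T0 -> b
  T1 -> c

Fill CYK table bottom-up:
  T[0,0] 'b' = {T0}  orig:{}
  T[1,1] 'b' = {T0}  orig:{}
  T[2,2] 'c' = {T1}  orig:{}
  T[0,1] 'bb' = ∅
  T[1,2] 'bc' = {A}
  T[0,2] 'bbc' = {S}

S ∈ T[0,2] ⇒ YES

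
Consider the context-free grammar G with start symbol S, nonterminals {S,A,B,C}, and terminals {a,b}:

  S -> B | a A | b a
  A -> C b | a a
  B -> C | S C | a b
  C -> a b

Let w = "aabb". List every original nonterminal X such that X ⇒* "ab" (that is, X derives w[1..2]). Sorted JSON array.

CNF form of G:
  S -> S C | T0 T1 | T1 A | T1 T0
  A -> C T0 | T1 T1
  B -> S C | T1 T0
  C -> T1 T0
  T0 -> b
  T1 -> a

CYK table (by increasing span) — only the sub-triangle for w[1..2]:
  [1..1]={T1}  "a"  orig:{}
  [2..2]={T0}  "b"  orig:{}
  [1..2]={B,C,S}  "ab"

Original NTs in T[1,2] deriving "ab": ["B", "C", "S"]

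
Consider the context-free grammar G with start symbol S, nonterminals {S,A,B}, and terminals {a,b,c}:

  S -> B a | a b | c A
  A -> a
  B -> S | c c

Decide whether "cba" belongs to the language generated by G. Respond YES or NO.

Convert to CNF:
  S -> B T0 | T0 T1 | T2 A
  A -> a
  B -> B T0 | T0 T1 | T2 A | T2 T2
  T0 -> a
  T1 -> b
  T2 -> c

CYK fill:
  cell(0,0) c: {T2}  orig:{}
  cell(1,1) b: {T1}  orig:{}
  cell(2,2) a: {A,T0}  orig:{A}
  cell(0,1) cb: ∅
  cell(1,2) ba: ∅
  cell(0,2) cba: ∅

S ∉ T[0,2] ⇒ NO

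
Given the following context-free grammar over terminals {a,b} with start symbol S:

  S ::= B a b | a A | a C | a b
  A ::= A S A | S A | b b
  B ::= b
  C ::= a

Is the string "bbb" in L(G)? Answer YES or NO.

CNF form of G:
  S -> B X3 | T1 A | T1 C | T1 T0
  A -> A X2 | S A | T0 T0
  B -> b
  C -> a
  T0 -> b
  T1 -> a
  X2 -> S A
  X3 -> T1 T0

CYK table (by increasing span):
  cell(0,0) b: {B,T0}  orig:{B}
  cell(1,1) b: {B,T0}  orig:{B}
  cell(2,2) b: {B,T0}  orig:{B}
  cell(0,1) bb: {A}
  cell(1,2) bb: {A}
  cell(0,2) bbb: ∅

S ∉ T[0,2] ⇒ NO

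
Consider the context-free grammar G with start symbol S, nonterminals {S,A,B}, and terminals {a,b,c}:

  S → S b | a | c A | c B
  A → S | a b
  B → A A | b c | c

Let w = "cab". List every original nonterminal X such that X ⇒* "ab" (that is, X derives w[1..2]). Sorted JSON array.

CNF form of G:
  S -> S T0 | T2 A | T2 B | a
  A -> S T0 | T1 T0 | T2 A | T2 B | a
  B -> A A | T0 T2 | c
  T0 -> b
  T1 -> a
  T2 -> c

CYK table (by increasing span), restricted to cells inside w[1..2]:
  [1..1]={A,S,T1}  "a"  orig:{A,S}
  [2..2]={T0}  "b"  orig:{}
  [1..2]={A,S}  "ab"

Original NTs in T[1,2] deriving "ab": ["A", "S"]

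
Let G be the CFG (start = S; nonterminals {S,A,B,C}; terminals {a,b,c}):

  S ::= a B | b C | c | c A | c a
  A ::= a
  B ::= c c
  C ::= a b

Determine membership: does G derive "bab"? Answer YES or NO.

Convert to CNF:
  S -> T0 A | T0 T1 | T1 B | T2 C | c
  A -> a
  B -> T0 T0
  C -> T1 T2
  T0 -> c
  T1 -> a
  T2 -> b

CYK fill:
  cell(0,0) b: {T2}  orig:{}
  cell(1,1) a: {A,T1}  orig:{A}
  cell(2,2) b: {T2}  orig:{}
  cell(0,1) ba: ∅
  cell(1,2) ab: {C}
  cell(0,2) bab: {S}

S ∈ T[0,2] ⇒ YES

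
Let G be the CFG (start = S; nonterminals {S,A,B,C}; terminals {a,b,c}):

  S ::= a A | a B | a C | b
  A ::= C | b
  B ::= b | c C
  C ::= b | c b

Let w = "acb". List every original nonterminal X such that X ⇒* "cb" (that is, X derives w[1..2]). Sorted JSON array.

Convert to CNF:
  S -> T2 A | T2 B | T2 C | b
  A -> T0 T1 | b
  B -> T0 C | b
  C -> T0 T1 | b
  T0 -> c
  T1 -> b
  T2 -> a

Fill CYK table bottom-up — only the sub-triangle for w[1..2]:
  T[1,1] 'c' = {T0}  orig:{}
  T[2,2] 'b' = {A,B,C,S,T1}  orig:{A,B,C,S}
  T[1,2] 'cb' = {A,B,C}

Original NTs in T[1,2] deriving "cb": ["A", "B", "C"]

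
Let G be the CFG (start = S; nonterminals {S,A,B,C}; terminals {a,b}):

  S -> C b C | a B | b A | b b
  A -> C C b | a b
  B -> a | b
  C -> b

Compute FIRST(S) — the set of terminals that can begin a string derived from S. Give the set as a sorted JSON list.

FIRST sets, iterate to fixpoint:
iter 1:
  A via A→a b: +{a}
  B via B→a: +{a}
  B via B→b: +{b}
  C via C→b: +{b}
  S via S→C b C: +{b}
  S via S→a B: +{a}
  FIRST(S)={a,b}  FIRST(A)={a}  FIRST(B)={a,b}  FIRST(C)={b}
iter 2:
  A via A→C C b: +{b}
  FIRST(S)={a,b}  FIRST(A)={a,b}  FIRST(B)={a,b}  FIRST(C)={b}
iter 3: done
  FIRST(S)={a,b}  FIRST(A)={a,b}  FIRST(B)={a,b}  FIRST(C)={b}

FIRST(S) = ["a", "b"]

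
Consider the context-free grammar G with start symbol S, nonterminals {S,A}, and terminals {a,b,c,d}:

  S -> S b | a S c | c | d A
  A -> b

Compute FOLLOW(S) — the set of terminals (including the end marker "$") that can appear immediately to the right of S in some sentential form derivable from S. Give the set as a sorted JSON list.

Compute FIRST by fixpoint:
iter 1:
  A via A→b: +{b}
  S via S→a S c: +{a}
  S via S→c: +{c}
  S via S→d A: +{d}
  S: {a,c,d}  A: {b}
iter 2: done
  S: {a,c,d}  A: {b}

FOLLOW iteration:
FOLLOW(S) := {$}
iter 1:
  S→S b: FOLLOW(S) ⊇ FIRST(b) = {b}; new: +{b}
  S→a S c: FOLLOW(S) ⊇ FIRST(c) = {c}; new: +{c}
  S→d A: FOLLOW(A) ⊇ FOLLOW(S) ⊇ {$,b,c}; new: +{$,b,c}
  S: {$,b,c}  A: {$,b,c}
iter 2: (no change)
  S: {$,b,c}  A: {$,b,c}

FOLLOW(S) = ["$", "b", "c"]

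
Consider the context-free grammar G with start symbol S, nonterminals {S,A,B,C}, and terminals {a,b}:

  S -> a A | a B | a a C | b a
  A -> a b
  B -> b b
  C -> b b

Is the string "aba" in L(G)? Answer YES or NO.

Convert to CNF:
  S -> T0 A | T0 B | T0 X2 | T1 T0
  A -> T0 T1
  B -> T1 T1
  C -> T1 T1
  T0 -> a
  T1 -> b
  X2 -> T0 C

Fill CYK table bottom-up:
  [0..0]={T0}  "a"  orig:{}
  [1..1]={T1}  "b"  orig:{}
  [2..2]={T0}  "a"  orig:{}
  [0..1]={A}  "ab"
  [1..2]={S}  "ba"
  [0..2]=∅  "aba"

S ∉ T[0,2] ⇒ NO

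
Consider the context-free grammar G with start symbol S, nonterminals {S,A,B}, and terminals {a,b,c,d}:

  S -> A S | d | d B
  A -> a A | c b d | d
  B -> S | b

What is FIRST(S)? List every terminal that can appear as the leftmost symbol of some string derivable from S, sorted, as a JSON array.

FIRST iteration:
[1]
  A via A→a A: +{a}
  A via A→c b d: +{c}
  A via A→d: +{d}
  B via B→b: +{b}
  S via S→A S: +{a,c,d}
  FIRST[S]={a,c,d}  FIRST[A]={a,c,d}  FIRST[B]={b}
[2]
  B via B→S: +{a,c,d}
  FIRST[S]={a,c,d}  FIRST[A]={a,c,d}  FIRST[B]={a,b,c,d}
[3] (stable)
  FIRST[S]={a,c,d}  FIRST[A]={a,c,d}  FIRST[B]={a,b,c,d}

FIRST(S) = ["a", "c", "d"]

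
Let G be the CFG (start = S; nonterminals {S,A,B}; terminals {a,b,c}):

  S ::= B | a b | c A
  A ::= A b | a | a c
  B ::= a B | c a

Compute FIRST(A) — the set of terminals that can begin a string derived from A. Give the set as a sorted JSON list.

FIRST sets, iterate to fixpoint:
[1]
  A via A→a: +{a}
  B via B→a B: +{a}
  B via B→c a: +{c}
  S via S→B: +{a,c}
  FIRST(S)={a,c}  FIRST(A)={a}  FIRST(B)={a,c}
[2] (no change)
  FIRST(S)={a,c}  FIRST(A)={a}  FIRST(B)={a,c}

FIRST(A) = ["a"]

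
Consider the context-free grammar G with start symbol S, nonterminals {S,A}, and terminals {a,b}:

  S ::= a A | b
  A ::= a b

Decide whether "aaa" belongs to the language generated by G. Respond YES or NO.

CNF form of G:
  S -> T0 A | b
  A -> T0 T1
  T0 -> a
  T1 -> b

Fill CYK table bottom-up:
  cell(0,0) a: {T0}  orig:{}
  cell(1,1) a: {T0}  orig:{}
  cell(2,2) a: {T0}  orig:{}
  cell(0,1) aa: ∅
  cell(1,2) aa: ∅
  cell(0,2) aaa: ∅

S ∉ T[0,2] ⇒ NO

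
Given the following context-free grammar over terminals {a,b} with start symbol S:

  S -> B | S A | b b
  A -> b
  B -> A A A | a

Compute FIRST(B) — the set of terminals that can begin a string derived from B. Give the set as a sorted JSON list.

FIRST sets, iterate to fixpoint:
[1]
  A via A→b: +{b}
  B via B→A A A: +{b}
  B via B→a: +{a}
  S via S→B: +{a,b}
  FIRST(S)={a,b}  FIRST(A)={b}  FIRST(B)={a,b}
[2] — fixpoint
  FIRST(S)={a,b}  FIRST(A)={b}  FIRST(B)={a,b}

FIRST(B) = ["a", "b"]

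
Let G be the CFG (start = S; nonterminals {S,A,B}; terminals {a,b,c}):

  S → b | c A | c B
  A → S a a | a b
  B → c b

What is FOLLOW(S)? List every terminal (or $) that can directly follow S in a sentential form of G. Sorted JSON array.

FIRST sets, iterate to fixpoint:
[1]
  A via A→a b: +{a}
  B via B→c b: +{c}
  S via S→b: +{b}
  S via S→c A: +{c}
  FIRST[S]={b,c}  FIRST[A]={a}  FIRST[B]={c}
[2]
  A via A→S a a: +{b,c}
  FIRST[S]={b,c}  FIRST[A]={a,b,c}  FIRST[B]={c}
[3] done
  FIRST[S]={b,c}  FIRST[A]={a,b,c}  FIRST[B]={c}

Compute FOLLOW by fixpoint:
initialize: $ ∈ FOLLOW(S)
round 1:
  A→S a a: FOLLOW(S) ⊇ FIRST(a) = {a}; new: +{a}
  S→c A: FOLLOW(A) ⊇ FOLLOW(S) ⊇ {$,a}; new: +{$,a}
  S→c B: FOLLOW(B) ⊇ FOLLOW(S) ⊇ {$,a}; new: +{$,a}
  FOLLOW(S)={$,a}  FOLLOW(A)={$,a}  FOLLOW(B)={$,a}
round 2: (stable)
  FOLLOW(S)={$,a}  FOLLOW(A)={$,a}  FOLLOW(B)={$,a}

FOLLOW(S) = ["$", "a"]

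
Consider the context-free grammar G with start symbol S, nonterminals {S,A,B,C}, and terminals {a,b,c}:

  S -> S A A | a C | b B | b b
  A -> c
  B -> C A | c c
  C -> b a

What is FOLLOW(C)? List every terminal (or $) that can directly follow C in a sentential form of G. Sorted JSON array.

FIRST iteration:
[1]
  A via A→c: +{c}
  B via B→c c: +{c}
  C via C→b a: +{b}
  S via S→a C: +{a}
  S via S→b B: +{b}
  FIRST[S]={a,b}  FIRST[A]={c}  FIRST[B]={c}  FIRST[C]={b}
[2]
  B via B→C A: +{b}
  FIRST[S]={a,b}  FIRST[A]={c}  FIRST[B]={b,c}  FIRST[C]={b}
[3] (stable)
  FIRST[S]={a,b}  FIRST[A]={c}  FIRST[B]={b,c}  FIRST[C]={b}

Compute FOLLOW by fixpoint:
initialize: $ ∈ FOLLOW(S)
pass 1:
  B→C A: FOLLOW(C) ⊇ FIRST(A) = {c}; new: +{c}
  S→S A A: FOLLOW(S) ⊇ FIRST(A) = {c}; new: +{c}
  S→S A A: FOLLOW(A) ⊇ FIRST(A) = {c}; new: +{c}
  S→S A A: FOLLOW(A) ⊇ FOLLOW(S) ⊇ {$,c}; new: +{$}
  S→a C: FOLLOW(C) ⊇ FOLLOW(S) ⊇ {$,c}; new: +{$}
  S→b B: FOLLOW(B) ⊇ FOLLOW(S) ⊇ {$,c}; new: +{$,c}
  FOLLOW(S)={$,c}  FOLLOW(A)={$,c}  FOLLOW(B)={$,c}  FOLLOW(C)={$,c}
pass 2: (stable)
  FOLLOW(S)={$,c}  FOLLOW(A)={$,c}  FOLLOW(B)={$,c}  FOLLOW(C)={$,c}

FOLLOW(C) = ["$", "c"]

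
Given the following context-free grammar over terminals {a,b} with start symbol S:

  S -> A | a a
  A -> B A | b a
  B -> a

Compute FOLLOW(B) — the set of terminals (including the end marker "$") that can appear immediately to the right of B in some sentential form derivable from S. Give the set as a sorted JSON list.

FIRST sets, iterate to fixpoint:
round 1:
  A via A→b a: +{b}
  B via B→a: +{a}
  S via S→A: +{b}
  S via S→a a: +{a}
  S: {a,b}  A: {b}  B: {a}
round 2:
  A via A→B A: +{a}
  S: {a,b}  A: {a,b}  B: {a}
round 3: — fixpoint
  S: {a,b}  A: {a,b}  B: {a}

FOLLOW sets:
initialize: $ ∈ FOLLOW(S)
[1]
  A→B A: FOLLOW(B) ⊇ FIRST(A) = {a,b}; new: +{a,b}
  S→A: FOLLOW(A) ⊇ FOLLOW(S) ⊇ {$}; new: +{$}
  FOLLOW[S]={$}  FOLLOW[A]={$}  FOLLOW[B]={a,b}
[2] (no change)
  FOLLOW[S]={$}  FOLLOW[A]={$}  FOLLOW[B]={a,b}

FOLLOW(B) = ["a", "b"]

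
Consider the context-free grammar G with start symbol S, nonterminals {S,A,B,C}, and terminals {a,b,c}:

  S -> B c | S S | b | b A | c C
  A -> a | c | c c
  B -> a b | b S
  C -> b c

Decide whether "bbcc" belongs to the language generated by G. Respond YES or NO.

CNF form of G:
  S -> B T0 | S S | T0 C | T2 A | b
  A -> T0 T0 | a | c
  B -> T1 T2 | T2 S
  C -> T2 T0
  T0 -> c
  T1 -> a
  T2 -> b

CYK table (by increasing span):
  T[0,0] 'b' = {S,T2}  orig:{S}
  T[1,1] 'b' = {S,T2}  orig:{S}
  T[2,2] 'c' = {A,T0}  orig:{A}
  T[3,3] 'c' = {A,T0}  orig:{A}
  T[0,1] 'bb' = {B,S}
  T[1,2] 'bc' = {C,S}
  T[2,3] 'cc' = {A}
  T[0,2] 'bbc' = {B,S}
  T[1,3] 'bcc' = {S}
  T[0,3] 'bbcc' = {B,S}

S ∈ T[0,3] ⇒ YES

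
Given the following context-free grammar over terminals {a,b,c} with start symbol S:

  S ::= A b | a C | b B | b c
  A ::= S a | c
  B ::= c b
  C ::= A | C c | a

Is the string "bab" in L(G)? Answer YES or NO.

Convert to CNF:
  S -> A T2 | T0 C | T2 B | T2 T1
  A -> S T0 | c
  B -> T1 T2
  C -> C T1 | S T0 | a | c
  T0 -> a
  T1 -> c
  T2 -> b

CYK fill:
  T[0,0] 'b' = {T2}  orig:{}
  T[1,1] 'a' = {C,T0}  orig:{C}
  T[2,2] 'b' = {T2}  orig:{}
  T[0,1] 'ba' = ∅
  T[1,2] 'ab' = ∅
  T[0,2] 'bab' = ∅

S ∉ T[0,2] ⇒ NO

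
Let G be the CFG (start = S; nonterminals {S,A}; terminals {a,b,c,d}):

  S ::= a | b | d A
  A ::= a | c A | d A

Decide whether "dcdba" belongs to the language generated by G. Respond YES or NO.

CNF form of G:
  S -> T1 A | a | b
  A -> T0 A | T1 A | a
  T0 -> c
  T1 -> d

CYK fill:
  [0..0]={T1}  "d"  orig:{}
  [1..1]={T0}  "c"  orig:{}
  [2..2]={T1}  "d"  orig:{}
  [3..3]={S}  "b"
  [4..4]={A,S}  "a"
  [0..1]=∅  "dc"
  [1..2]=∅  "cd"
  [2..3]=∅  "db"
  [3..4]=∅  "ba"
  [0..2]=∅  "dcd"
  [1..3]=∅  "cdb"
  [2..4]=∅  "dba"
  [0..3]=∅  "dcdb"
  [1..4]=∅  "cdba"
  [0..4]=∅  "dcdba"

S ∉ T[0,4] ⇒ NO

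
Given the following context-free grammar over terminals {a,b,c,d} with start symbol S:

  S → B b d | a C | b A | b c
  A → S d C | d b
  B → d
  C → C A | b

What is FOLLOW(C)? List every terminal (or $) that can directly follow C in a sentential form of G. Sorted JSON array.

Compute FIRST by fixpoint:
round 1:
  A via A→d b: +{d}
  B via B→d: +{d}
  C via C→b: +{b}
  S via S→B b d: +{d}
  S via S→a C: +{a}
  S via S→b A: +{b}
  FIRST[S]={a,b,d}  FIRST[A]={d}  FIRST[B]={d}  FIRST[C]={b}
round 2:
  A via A→S d C: +{a,b}
  FIRST[S]={a,b,d}  FIRST[A]={a,b,d}  FIRST[B]={d}  FIRST[C]={b}
round 3: — fixpoint
  FIRST[S]={a,b,d}  FIRST[A]={a,b,d}  FIRST[B]={d}  FIRST[C]={b}

FOLLOW iteration:
initialize: $ ∈ FOLLOW(S)
iter 1:
  A→S d C: FOLLOW(S) ⊇ FIRST(d) = {d}; new: +{d}
  C→C A: FOLLOW(C) ⊇ FIRST(A) = {a,b,d}; new: +{a,b,d}
  C→C A: FOLLOW(A) ⊇ FOLLOW(C) ⊇ {a,b,d}; new: +{a,b,d}
  S→B b d: FOLLOW(B) ⊇ FIRST(b) = {b}; new: +{b}
  S→a C: FOLLOW(C) ⊇ FOLLOW(S) ⊇ {$,d}; new: +{$}
  S→b A: FOLLOW(A) ⊇ FOLLOW(S) ⊇ {$,d}; new: +{$}
  S: {$,d}  A: {$,a,b,d}  B: {b}  C: {$,a,b,d}
iter 2: (stable)
  S: {$,d}  A: {$,a,b,d}  B: {b}  C: {$,a,b,d}

FOLLOW(C) = ["$", "a", "b", "d"]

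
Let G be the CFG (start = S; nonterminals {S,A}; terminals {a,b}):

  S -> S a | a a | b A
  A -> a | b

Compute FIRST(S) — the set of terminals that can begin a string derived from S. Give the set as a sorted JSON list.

FIRST iteration:
round 1:
  A via A→a: +{a}
  A via A→b: +{b}
  S via S→a a: +{a}
  S via S→b A: +{b}
  S: {a,b}  A: {a,b}
round 2: (no change)
  S: {a,b}  A: {a,b}

FIRST(S) = ["a", "b"]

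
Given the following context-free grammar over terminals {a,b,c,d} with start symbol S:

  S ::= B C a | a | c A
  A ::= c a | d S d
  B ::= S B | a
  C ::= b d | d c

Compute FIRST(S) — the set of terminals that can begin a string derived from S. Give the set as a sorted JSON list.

FIRST sets, iterate to fixpoint:
pass 1:
  A via A→c a: +{c}
  A via A→d S d: +{d}
  B via B→a: +{a}
  C via C→b d: +{b}
  C via C→d c: +{d}
  S via S→B C a: +{a}
  S via S→c A: +{c}
  FIRST[S]={a,c}  FIRST[A]={c,d}  FIRST[B]={a}  FIRST[C]={b,d}
pass 2:
  B via B→S B: +{c}
  FIRST[S]={a,c}  FIRST[A]={c,d}  FIRST[B]={a,c}  FIRST[C]={b,d}
pass 3: (stable)
  FIRST[S]={a,c}  FIRST[A]={c,d}  FIRST[B]={a,c}  FIRST[C]={b,d}

FIRST(S) = ["a", "c"]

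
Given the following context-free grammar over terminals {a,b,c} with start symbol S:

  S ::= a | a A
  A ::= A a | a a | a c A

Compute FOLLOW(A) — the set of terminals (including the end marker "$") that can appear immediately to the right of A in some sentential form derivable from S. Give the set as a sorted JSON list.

Compute FIRST by fixpoint:
pass 1:
  A via A→a a: +{a}
  S via S→a: +{a}
  FIRST[S]={a}  FIRST[A]={a}
pass 2: (no change)
  FIRST[S]={a}  FIRST[A]={a}

FOLLOW iteration:
FOLLOW(S) := {$}
round 1:
  A→A a: FOLLOW(A) ⊇ FIRST(a) = {a}; new: +{a}
  S→a A: FOLLOW(A) ⊇ FOLLOW(S) ⊇ {$}; new: +{$}
  FOLLOW(S)={$}  FOLLOW(A)={$,a}
round 2: done
  FOLLOW(S)={$}  FOLLOW(A)={$,a}

FOLLOW(A) = ["$", "a"]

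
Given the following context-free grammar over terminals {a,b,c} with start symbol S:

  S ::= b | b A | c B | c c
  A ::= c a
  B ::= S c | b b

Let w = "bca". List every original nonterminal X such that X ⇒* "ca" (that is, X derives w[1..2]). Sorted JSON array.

CNF form of G:
  S -> T0 B | T0 T0 | T2 A | b
  A -> T0 T1
  B -> S T0 | T2 T2
  T0 -> c
  T1 -> a
  T2 -> b

CYK table (by increasing span), restricted to cells inside w[1..2]:
  T[1,1] 'c' = {T0}  orig:{}
  T[2,2] 'a' = {T1}  orig:{}
  T[1,2] 'ca' = {A}

Original NTs in T[1,2] deriving "ca": ["A"]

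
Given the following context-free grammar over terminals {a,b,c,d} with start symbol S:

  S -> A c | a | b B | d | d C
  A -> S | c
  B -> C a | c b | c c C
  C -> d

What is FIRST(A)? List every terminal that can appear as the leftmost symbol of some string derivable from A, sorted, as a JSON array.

FIRST iteration:
[1]
  A via A→c: +{c}
  B via B→c b: +{c}
  C via C→d: +{d}
  S via S→A c: +{c}
  S via S→a: +{a}
  S via S→b B: +{b}
  S via S→d: +{d}
  FIRST[S]={a,b,c,d}  FIRST[A]={c}  FIRST[B]={c}  FIRST[C]={d}
[2]
  A via A→S: +{a,b,d}
  B via B→C a: +{d}
  FIRST[S]={a,b,c,d}  FIRST[A]={a,b,c,d}  FIRST[B]={c,d}  FIRST[C]={d}
[3] (no change)
  FIRST[S]={a,b,c,d}  FIRST[A]={a,b,c,d}  FIRST[B]={c,d}  FIRST[C]={d}

FIRST(A) = ["a", "b", "c", "d"]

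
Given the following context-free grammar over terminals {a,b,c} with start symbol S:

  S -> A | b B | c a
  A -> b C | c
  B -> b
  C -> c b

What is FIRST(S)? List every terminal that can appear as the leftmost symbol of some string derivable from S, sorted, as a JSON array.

Compute FIRST by fixpoint:
iter 1:
  A via A→b C: +{b}
  A via A→c: +{c}
  B via B→b: +{b}
  C via C→c b: +{c}
  S via S→A: +{b,c}
  FIRST[S]={b,c}  FIRST[A]={b,c}  FIRST[B]={b}  FIRST[C]={c}
iter 2: (no change)
  FIRST[S]={b,c}  FIRST[A]={b,c}  FIRST[B]={b}  FIRST[C]={c}

FIRST(S) = ["b", "c"]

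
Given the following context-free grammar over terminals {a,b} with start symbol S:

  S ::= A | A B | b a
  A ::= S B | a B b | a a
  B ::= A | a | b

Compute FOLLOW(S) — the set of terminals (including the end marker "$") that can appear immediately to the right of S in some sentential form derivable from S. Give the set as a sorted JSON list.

FIRST sets, iterate to fixpoint:
round 1:
  A via A→a B b: +{a}
  B via B→A: +{a}
  B via B→b: +{b}
  S via S→A: +{a}
  S via S→b a: +{b}
  FIRST[S]={a,b}  FIRST[A]={a}  FIRST[B]={a,b}
round 2:
  A via A→S B: +{b}
  FIRST[S]={a,b}  FIRST[A]={a,b}  FIRST[B]={a,b}
round 3: done
  FIRST[S]={a,b}  FIRST[A]={a,b}  FIRST[B]={a,b}

FOLLOW sets:
seed FOLLOW(S) with $
pass 1:
  A→S B: FOLLOW(S) ⊇ FIRST(B) = {a,b}; new: +{a,b}
  A→a B b: FOLLOW(B) ⊇ FIRST(b) = {b}; new: +{b}
  B→A: FOLLOW(A) ⊇ FOLLOW(B) ⊇ {b}; new: +{b}
  S→A: FOLLOW(A) ⊇ FOLLOW(S) ⊇ {$,a,b}; new: +{$,a}
  S→A B: FOLLOW(B) ⊇ FOLLOW(S) ⊇ {$,a,b}; new: +{$,a}
  FOLLOW[S]={$,a,b}  FOLLOW[A]={$,a,b}  FOLLOW[B]={$,a,b}
pass 2: — fixpoint
  FOLLOW[S]={$,a,b}  FOLLOW[A]={$,a,b}  FOLLOW[B]={$,a,b}

FOLLOW(S) = ["$", "a", "b"]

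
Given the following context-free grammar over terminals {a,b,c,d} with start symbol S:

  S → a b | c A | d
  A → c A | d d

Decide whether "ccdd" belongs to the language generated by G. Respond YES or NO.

CNF form of G:
  S -> T0 A | T2 T3 | d
  A -> T0 A | T1 T1
  T0 -> c
  T1 -> d
  T2 -> a
  T3 -> b

Fill CYK table bottom-up:
  [0..0]={T0}  "c"  orig:{}
  [1..1]={T0}  "c"  orig:{}
  [2..2]={S,T1}  "d"  orig:{S}
  [3..3]={S,T1}  "d"  orig:{S}
  [0..1]=∅  "cc"
  [1..2]=∅  "cd"
  [2..3]={A}  "dd"
  [0..2]=∅  "ccd"
  [1..3]={A,S}  "cdd"
  [0..3]={A,S}  "ccdd"

S ∈ T[0,3] ⇒ YES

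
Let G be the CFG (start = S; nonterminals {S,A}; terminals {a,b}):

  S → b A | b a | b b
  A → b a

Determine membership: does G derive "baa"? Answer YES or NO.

Convert to CNF:
  S -> T0 A | T0 T0 | T0 T1
  A -> T0 T1
  T0 -> b
  T1 -> a

CYK table (by increasing span):
  T[0,0] 'b' = {T0}  orig:{}
  T[1,1] 'a' = {T1}  orig:{}
  T[2,2] 'a' = {T1}  orig:{}
  T[0,1] 'ba' = {A,S}
  T[1,2] 'aa' = ∅
  T[0,2] 'baa' = ∅

S ∉ T[0,2] ⇒ NO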